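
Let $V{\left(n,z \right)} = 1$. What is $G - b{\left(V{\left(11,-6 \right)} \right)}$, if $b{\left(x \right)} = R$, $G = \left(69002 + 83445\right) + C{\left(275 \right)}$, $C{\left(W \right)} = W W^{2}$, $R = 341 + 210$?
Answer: $20948771$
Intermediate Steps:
$R = 551$
$C{\left(W \right)} = W^{3}$
$G = 20949322$ ($G = \left(69002 + 83445\right) + 275^{3} = 152447 + 20796875 = 20949322$)
$b{\left(x \right)} = 551$
$G - b{\left(V{\left(11,-6 \right)} \right)} = 20949322 - 551 = 20948771$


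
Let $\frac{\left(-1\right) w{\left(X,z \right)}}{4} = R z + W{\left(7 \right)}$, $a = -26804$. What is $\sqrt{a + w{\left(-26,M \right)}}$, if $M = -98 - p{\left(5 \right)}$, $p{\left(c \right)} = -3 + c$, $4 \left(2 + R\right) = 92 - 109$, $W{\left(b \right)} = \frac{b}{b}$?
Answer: $2 i \sqrt{7327} \approx 171.2 i$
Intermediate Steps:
$W{\left(b \right)} = 1$
$R = - \frac{25}{4}$ ($R = -2 + \frac{92 - 109}{4} = -2 + \frac{1}{4} \left(-17\right) = -2 - \frac{17}{4} = - \frac{25}{4} \approx -6.25$)
$M = -100$ ($M = -98 - \left(-3 + 5\right) = -98 - 2 = -100$)
$w{\left(X,z \right)} = -4 + 25 z$ ($w{\left(X,z \right)} = - 4 \left(- \frac{25 z}{4} + 1\right) = - 4 \left(1 - \frac{25 z}{4}\right) = -4 + 25 z$)
$\sqrt{a + w{\left(-26,M \right)}} = \sqrt{-26804 + \left(-4 + 25 \left(-100\right)\right)} = \sqrt{-26804 - 2504} = \sqrt{-29308} = 2 i \sqrt{7327}$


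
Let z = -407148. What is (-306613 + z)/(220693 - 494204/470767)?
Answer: -336015124687/103894487327 ≈ -3.2342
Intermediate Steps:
(-306613 + z)/(220693 - 494204/470767) = (-306613 - 407148)/(220693 - 494204/470767) = -713761/(220693 - 494204*1/470767) = -713761/(220693 - 494204/470767) = -713761/103894487327/470767 = -713761*470767/103894487327 = -336015124687/103894487327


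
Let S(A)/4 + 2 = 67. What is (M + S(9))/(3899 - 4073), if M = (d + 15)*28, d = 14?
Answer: -536/87 ≈ -6.1609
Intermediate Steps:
S(A) = 260 (S(A) = -8 + 4*67 = -8 + 268 = 260)
M = 812 (M = (14 + 15)*28 = 29*28 = 812)
(M + S(9))/(3899 - 4073) = (812 + 260)/(3899 - 4073) = 1072/(-174) = 1072*(-1/174) = -536/87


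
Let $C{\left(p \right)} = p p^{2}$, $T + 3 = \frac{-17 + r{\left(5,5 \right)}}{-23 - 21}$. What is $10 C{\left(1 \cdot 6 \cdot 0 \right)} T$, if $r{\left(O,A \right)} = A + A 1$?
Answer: $0$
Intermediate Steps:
$r{\left(O,A \right)} = 2 A$ ($r{\left(O,A \right)} = A + A = 2 A$)
$T = - \frac{125}{44}$ ($T = -3 + \frac{-17 + 2 \cdot 5}{-23 - 21} = -3 + \frac{-17 + 10}{-44} = -3 - - \frac{7}{44} = -3 + \frac{7}{44} = - \frac{125}{44} \approx -2.8409$)
$C{\left(p \right)} = p^{3}$
$10 C{\left(1 \cdot 6 \cdot 0 \right)} T = 10 \left(1 \cdot 6 \cdot 0\right)^{3} \left(- \frac{125}{44}\right) = 10 \left(6 \cdot 0\right)^{3} \left(- \frac{125}{44}\right) = 10 \cdot 0^{3} \left(- \frac{125}{44}\right) = 10 \cdot 0 \left(- \frac{125}{44}\right) = 0 \left(- \frac{125}{44}\right) = 0$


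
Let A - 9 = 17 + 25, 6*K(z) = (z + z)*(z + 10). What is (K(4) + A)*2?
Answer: 418/3 ≈ 139.33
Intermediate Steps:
K(z) = z*(10 + z)/3 (K(z) = ((z + z)*(z + 10))/6 = ((2*z)*(10 + z))/6 = (2*z*(10 + z))/6 = z*(10 + z)/3)
A = 51 (A = 9 + (17 + 25) = 9 + 42 = 51)
(K(4) + A)*2 = ((1/3)*4*(10 + 4) + 51)*2 = ((1/3)*4*14 + 51)*2 = (56/3 + 51)*2 = (209/3)*2 = 418/3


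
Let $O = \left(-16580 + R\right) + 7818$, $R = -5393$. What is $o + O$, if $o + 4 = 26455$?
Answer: $12296$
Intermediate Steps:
$o = 26451$ ($o = -4 + 26455 = 26451$)
$O = -14155$ ($O = \left(-16580 - 5393\right) + 7818 = -21973 + 7818 = -14155$)
$o + O = 26451 - 14155 = 12296$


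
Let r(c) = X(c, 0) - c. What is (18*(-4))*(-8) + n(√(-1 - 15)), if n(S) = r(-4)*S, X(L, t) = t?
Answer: 576 + 16*I ≈ 576.0 + 16.0*I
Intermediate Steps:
r(c) = -c (r(c) = 0 - c = -c)
n(S) = 4*S (n(S) = (-1*(-4))*S = 4*S)
(18*(-4))*(-8) + n(√(-1 - 15)) = (18*(-4))*(-8) + 4*√(-1 - 15) = -72*(-8) + 4*√(-16) = 576 + 4*(4*I) = 576 + 16*I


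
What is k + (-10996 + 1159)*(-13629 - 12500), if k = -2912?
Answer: 257028061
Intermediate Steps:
k + (-10996 + 1159)*(-13629 - 12500) = -2912 + (-10996 + 1159)*(-13629 - 12500) = -2912 - 9837*(-26129) = -2912 + 257030973 = 257028061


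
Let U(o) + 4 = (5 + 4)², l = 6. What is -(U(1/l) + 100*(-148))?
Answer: 14723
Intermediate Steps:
U(o) = 77 (U(o) = -4 + (5 + 4)² = -4 + 9² = -4 + 81 = 77)
-(U(1/l) + 100*(-148)) = -(77 + 100*(-148)) = -(77 - 14800) = -1*(-14723) = 14723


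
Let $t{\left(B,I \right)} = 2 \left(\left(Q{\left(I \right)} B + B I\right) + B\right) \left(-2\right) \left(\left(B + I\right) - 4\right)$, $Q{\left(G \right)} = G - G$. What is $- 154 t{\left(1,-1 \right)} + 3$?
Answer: $3$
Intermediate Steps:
$Q{\left(G \right)} = 0$
$t{\left(B,I \right)} = \left(- 4 B - 4 B I\right) \left(-4 + B + I\right)$ ($t{\left(B,I \right)} = 2 \left(\left(0 B + B I\right) + B\right) \left(-2\right) \left(\left(B + I\right) - 4\right) = 2 \left(\left(0 + B I\right) + B\right) \left(-2\right) \left(-4 + B + I\right) = 2 \left(B I + B\right) \left(-2\right) \left(-4 + B + I\right) = 2 \left(B + B I\right) \left(-2\right) \left(-4 + B + I\right) = \left(2 B + 2 B I\right) \left(-2\right) \left(-4 + B + I\right) = \left(- 4 B - 4 B I\right) \left(-4 + B + I\right)$)
$- 154 t{\left(1,-1 \right)} + 3 = - 154 \cdot 4 \cdot 1 \left(4 - 1 - \left(-1\right)^{2} + 3 \left(-1\right) - 1 \left(-1\right)\right) + 3 = - 154 \cdot 4 \cdot 1 \left(4 - 1 - 1 - 3 + 1\right) + 3 = - 154 \cdot 4 \cdot 1 \cdot 0 + 3 = \left(-154\right) 0 + 3 = 0 + 3 = 3$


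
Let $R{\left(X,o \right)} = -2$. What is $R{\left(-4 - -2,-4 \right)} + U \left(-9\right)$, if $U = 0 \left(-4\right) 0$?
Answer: $-2$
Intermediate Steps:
$U = 0$ ($U = 0 \cdot 0 = 0$)
$R{\left(-4 - -2,-4 \right)} + U \left(-9\right) = -2 + 0 \left(-9\right) = -2 + 0 = -2$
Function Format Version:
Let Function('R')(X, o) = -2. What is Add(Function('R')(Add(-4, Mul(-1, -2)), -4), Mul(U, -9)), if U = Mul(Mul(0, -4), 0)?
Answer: -2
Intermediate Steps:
U = 0 (U = Mul(0, 0) = 0)
Add(Function('R')(Add(-4, Mul(-1, -2)), -4), Mul(U, -9)) = Add(-2, Mul(0, -9)) = Add(-2, 0) = -2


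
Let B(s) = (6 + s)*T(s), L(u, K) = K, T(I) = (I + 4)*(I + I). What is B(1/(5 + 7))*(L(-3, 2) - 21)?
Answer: -67963/864 ≈ -78.661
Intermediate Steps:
T(I) = 2*I*(4 + I) (T(I) = (4 + I)*(2*I) = 2*I*(4 + I))
B(s) = 2*s*(4 + s)*(6 + s) (B(s) = (6 + s)*(2*s*(4 + s)) = 2*s*(4 + s)*(6 + s))
B(1/(5 + 7))*(L(-3, 2) - 21) = (2*(4 + 1/(5 + 7))*(6 + 1/(5 + 7))/(5 + 7))*(2 - 21) = (2*(4 + 1/12)*(6 + 1/12)/12)*(-19) = (2*(1/12)*(4 + 1/12)*(6 + 1/12))*(-19) = (2*(1/12)*(49/12)*(73/12))*(-19) = (3577/864)*(-19) = -67963/864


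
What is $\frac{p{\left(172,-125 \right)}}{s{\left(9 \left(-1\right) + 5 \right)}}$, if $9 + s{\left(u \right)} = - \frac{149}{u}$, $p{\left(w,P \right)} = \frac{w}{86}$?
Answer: $\frac{8}{113} \approx 0.070796$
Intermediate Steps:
$p{\left(w,P \right)} = \frac{w}{86}$ ($p{\left(w,P \right)} = w \frac{1}{86} = \frac{w}{86}$)
$s{\left(u \right)} = -9 - \frac{149}{u}$
$\frac{p{\left(172,-125 \right)}}{s{\left(9 \left(-1\right) + 5 \right)}} = \frac{\frac{1}{86} \cdot 172}{-9 - \frac{149}{9 \left(-1\right) + 5}} = \frac{2}{-9 - \frac{149}{-9 + 5}} = \frac{2}{-9 - \frac{149}{-4}} = \frac{2}{-9 - - \frac{149}{4}} = \frac{2}{-9 + \frac{149}{4}} = \frac{2}{\frac{113}{4}} = 2 \cdot \frac{4}{113} = \frac{8}{113}$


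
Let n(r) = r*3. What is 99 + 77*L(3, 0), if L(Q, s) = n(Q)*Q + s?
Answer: 2178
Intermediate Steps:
n(r) = 3*r
L(Q, s) = s + 3*Q² (L(Q, s) = (3*Q)*Q + s = 3*Q² + s = s + 3*Q²)
99 + 77*L(3, 0) = 99 + 77*(0 + 3*3²) = 99 + 77*(0 + 3*9) = 99 + 77*(0 + 27) = 99 + 77*27 = 99 + 2079 = 2178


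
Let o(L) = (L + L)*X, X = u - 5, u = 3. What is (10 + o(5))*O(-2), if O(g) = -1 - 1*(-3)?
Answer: -20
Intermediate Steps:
X = -2 (X = 3 - 5 = -2)
o(L) = -4*L (o(L) = (L + L)*(-2) = (2*L)*(-2) = -4*L)
O(g) = 2 (O(g) = -1 + 3 = 2)
(10 + o(5))*O(-2) = (10 - 4*5)*2 = (10 - 20)*2 = -10*2 = -20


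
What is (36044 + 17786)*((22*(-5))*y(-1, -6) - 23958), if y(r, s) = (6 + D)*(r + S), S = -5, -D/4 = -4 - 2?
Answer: -223825140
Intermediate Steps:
D = 24 (D = -4*(-4 - 2) = -4*(-6) = 24)
y(r, s) = -150 + 30*r (y(r, s) = (6 + 24)*(r - 5) = 30*(-5 + r) = -150 + 30*r)
(36044 + 17786)*((22*(-5))*y(-1, -6) - 23958) = (36044 + 17786)*((22*(-5))*(-150 + 30*(-1)) - 23958) = 53830*(-110*(-150 - 30) - 23958) = 53830*(-110*(-180) - 23958) = 53830*(19800 - 23958) = 53830*(-4158) = -223825140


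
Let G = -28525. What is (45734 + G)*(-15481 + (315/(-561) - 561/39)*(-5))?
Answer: -644522498969/2431 ≈ -2.6513e+8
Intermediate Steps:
(45734 + G)*(-15481 + (315/(-561) - 561/39)*(-5)) = (45734 - 28525)*(-15481 + (315/(-561) - 561/39)*(-5)) = 17209*(-15481 + (315*(-1/561) - 561*1/39)*(-5)) = 17209*(-15481 + (-105/187 - 187/13)*(-5)) = 17209*(-15481 - 36334/2431*(-5)) = 17209*(-15481 + 181670/2431) = 17209*(-37452641/2431) = -644522498969/2431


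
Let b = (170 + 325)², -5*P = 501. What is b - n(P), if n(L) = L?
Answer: 1225626/5 ≈ 2.4513e+5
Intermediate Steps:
P = -501/5 (P = -⅕*501 = -501/5 ≈ -100.20)
b = 245025 (b = 495² = 245025)
b - n(P) = 245025 - 1*(-501/5) = 245025 + 501/5 = 1225626/5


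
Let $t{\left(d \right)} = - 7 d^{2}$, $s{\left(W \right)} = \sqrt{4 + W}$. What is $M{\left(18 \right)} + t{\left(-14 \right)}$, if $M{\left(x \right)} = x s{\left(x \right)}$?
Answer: $-1372 + 18 \sqrt{22} \approx -1287.6$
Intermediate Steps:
$M{\left(x \right)} = x \sqrt{4 + x}$
$M{\left(18 \right)} + t{\left(-14 \right)} = 18 \sqrt{4 + 18} - 7 \left(-14\right)^{2} = 18 \sqrt{22} - 1372 = -1372 + 18 \sqrt{22}$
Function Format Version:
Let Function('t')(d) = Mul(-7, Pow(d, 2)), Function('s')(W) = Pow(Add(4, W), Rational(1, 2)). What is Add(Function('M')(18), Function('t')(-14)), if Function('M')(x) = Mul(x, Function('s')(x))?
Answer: Add(-1372, Mul(18, Pow(22, Rational(1, 2)))) ≈ -1287.6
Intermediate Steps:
Function('M')(x) = Mul(x, Pow(Add(4, x), Rational(1, 2)))
Add(Function('M')(18), Function('t')(-14)) = Add(Mul(18, Pow(Add(4, 18), Rational(1, 2))), Mul(-7, Pow(-14, 2))) = Add(Mul(18, Pow(22, Rational(1, 2))), Mul(-7, 196)) = Add(Mul(18, Pow(22, Rational(1, 2))), -1372) = Add(-1372, Mul(18, Pow(22, Rational(1, 2))))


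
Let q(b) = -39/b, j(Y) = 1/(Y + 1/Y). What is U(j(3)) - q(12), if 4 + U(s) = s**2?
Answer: -33/50 ≈ -0.66000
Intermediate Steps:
j(Y) = 1/(Y + 1/Y)
U(s) = -4 + s**2
U(j(3)) - q(12) = (-4 + (3/(1 + 3**2))**2) - (-39)/12 = (-4 + (3/(1 + 9))**2) - (-39)/12 = (-4 + (3/10)**2) - 1*(-13/4) = (-4 + (3*(1/10))**2) + 13/4 = (-4 + (3/10)**2) + 13/4 = (-4 + 9/100) + 13/4 = -391/100 + 13/4 = -33/50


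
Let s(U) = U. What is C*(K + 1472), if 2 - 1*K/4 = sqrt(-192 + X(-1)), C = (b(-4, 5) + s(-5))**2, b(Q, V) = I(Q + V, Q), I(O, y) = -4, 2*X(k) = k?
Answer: 119880 - 162*I*sqrt(770) ≈ 1.1988e+5 - 4495.3*I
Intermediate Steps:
X(k) = k/2
b(Q, V) = -4
C = 81 (C = (-4 - 5)**2 = (-9)**2 = 81)
K = 8 - 2*I*sqrt(770) (K = 8 - 4*sqrt(-192 + (1/2)*(-1)) = 8 - 4*sqrt(-192 - 1/2) = 8 - 2*I*sqrt(770) ≈ 8.0 - 55.498*I)
C*(K + 1472) = 81*((8 - 2*I*sqrt(770)) + 1472) = 81*(1480 - 2*I*sqrt(770)) = 119880 - 162*I*sqrt(770)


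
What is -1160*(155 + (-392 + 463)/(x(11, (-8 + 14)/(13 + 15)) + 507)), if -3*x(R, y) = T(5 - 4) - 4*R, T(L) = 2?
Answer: -93758160/521 ≈ -1.7996e+5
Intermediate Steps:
x(R, y) = -⅔ + 4*R/3 (x(R, y) = -(2 - 4*R)/3 = -⅔ + 4*R/3)
-1160*(155 + (-392 + 463)/(x(11, (-8 + 14)/(13 + 15)) + 507)) = -1160*(155 + (-392 + 463)/((-⅔ + (4/3)*11) + 507)) = -1160*(155 + 71/((-⅔ + 44/3) + 507)) = -1160*(155 + 71/(14 + 507)) = -1160*(155 + 71/521) = -1160*80826/521 = -93758160/521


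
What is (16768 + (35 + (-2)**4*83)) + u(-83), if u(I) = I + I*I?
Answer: 24937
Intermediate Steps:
u(I) = I + I**2
(16768 + (35 + (-2)**4*83)) + u(-83) = (16768 + (35 + (-2)**4*83)) - 83*(1 - 83) = (16768 + (35 + 16*83)) - 83*(-82) = (16768 + (35 + 1328)) + 6806 = (16768 + 1363) + 6806 = 18131 + 6806 = 24937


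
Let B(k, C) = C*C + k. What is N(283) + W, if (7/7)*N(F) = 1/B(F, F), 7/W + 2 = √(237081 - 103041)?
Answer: 44973/384740764 + √33510/9574 ≈ 0.019237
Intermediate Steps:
B(k, C) = k + C² (B(k, C) = C² + k = k + C²)
W = 7/(-2 + 2*√33510) (W = 7/(-2 + √(237081 - 103041)) = 7/(-2 + √134040) = 7/(-2 + 2*√33510) ≈ 0.019225)
N(F) = 1/(F + F²)
N(283) + W = 1/(283*(1 + 283)) + (1/9574 + √33510/9574) = (1/283)/284 + (1/9574 + √33510/9574) = (1/283)*(1/284) + (1/9574 + √33510/9574) = 1/80372 + (1/9574 + √33510/9574) = 44973/384740764 + √33510/9574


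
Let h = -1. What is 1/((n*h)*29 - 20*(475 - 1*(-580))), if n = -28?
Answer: -1/20288 ≈ -4.9290e-5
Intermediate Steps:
1/((n*h)*29 - 20*(475 - 1*(-580))) = 1/(-28*(-1)*29 - 20*(475 - 1*(-580))) = 1/(28*29 - 20*(475 + 580)) = 1/(812 - 20*1055) = 1/(812 - 21100) = 1/(-20288) = -1/20288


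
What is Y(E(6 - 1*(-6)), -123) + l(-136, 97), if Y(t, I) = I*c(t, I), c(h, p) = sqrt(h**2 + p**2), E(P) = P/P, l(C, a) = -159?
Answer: -159 - 123*sqrt(15130) ≈ -15289.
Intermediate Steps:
E(P) = 1
Y(t, I) = I*sqrt(I**2 + t**2) (Y(t, I) = I*sqrt(t**2 + I**2) = I*sqrt(I**2 + t**2))
Y(E(6 - 1*(-6)), -123) + l(-136, 97) = -123*sqrt((-123)**2 + 1**2) - 159 = -123*sqrt(15129 + 1) - 159 = -123*sqrt(15130) - 159 = -159 - 123*sqrt(15130)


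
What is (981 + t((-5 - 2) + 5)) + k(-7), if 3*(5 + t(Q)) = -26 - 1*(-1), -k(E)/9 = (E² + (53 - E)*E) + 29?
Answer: 12137/3 ≈ 4045.7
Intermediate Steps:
k(E) = -261 - 9*E² - 9*E*(53 - E) (k(E) = -9*((E² + (53 - E)*E) + 29) = -9*((E² + E*(53 - E)) + 29) = -9*(29 + E² + E*(53 - E)) = -261 - 9*E² - 9*E*(53 - E))
t(Q) = -40/3 (t(Q) = -5 + (-26 - 1*(-1))/3 = -5 + (-26 + 1)/3 = -5 + (⅓)*(-25) = -5 - 25/3 = -40/3)
(981 + t((-5 - 2) + 5)) + k(-7) = (981 - 40/3) + (-261 - 477*(-7)) = 2903/3 + (-261 + 3339) = 2903/3 + 3078 = 12137/3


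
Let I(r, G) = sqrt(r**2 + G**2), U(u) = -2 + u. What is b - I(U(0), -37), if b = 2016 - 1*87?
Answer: 1929 - sqrt(1373) ≈ 1891.9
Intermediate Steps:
b = 1929 (b = 2016 - 87 = 1929)
I(r, G) = sqrt(G**2 + r**2)
b - I(U(0), -37) = 1929 - sqrt((-37)**2 + (-2 + 0)**2) = 1929 - sqrt(1369 + (-2)**2) = 1929 - sqrt(1369 + 4) = 1929 - sqrt(1373)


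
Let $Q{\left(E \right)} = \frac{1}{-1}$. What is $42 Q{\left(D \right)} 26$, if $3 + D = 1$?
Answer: $-1092$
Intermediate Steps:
$D = -2$ ($D = -3 + 1 = -2$)
$Q{\left(E \right)} = -1$
$42 Q{\left(D \right)} 26 = 42 \left(-1\right) 26 = \left(-42\right) 26 = -1092$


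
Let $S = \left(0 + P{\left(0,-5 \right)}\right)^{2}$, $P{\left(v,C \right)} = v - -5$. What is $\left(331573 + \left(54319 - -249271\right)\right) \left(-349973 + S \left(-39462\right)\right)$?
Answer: $-848909958249$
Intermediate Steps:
$P{\left(v,C \right)} = 5 + v$ ($P{\left(v,C \right)} = v + 5 = 5 + v$)
$S = 25$ ($S = \left(0 + \left(5 + 0\right)\right)^{2} = \left(0 + 5\right)^{2} = 5^{2} = 25$)
$\left(331573 + \left(54319 - -249271\right)\right) \left(-349973 + S \left(-39462\right)\right) = \left(331573 + \left(54319 - -249271\right)\right) \left(-349973 + 25 \left(-39462\right)\right) = \left(331573 + \left(54319 + 249271\right)\right) \left(-349973 - 986550\right) = \left(331573 + 303590\right) \left(-1336523\right) = 635163 \left(-1336523\right) = -848909958249$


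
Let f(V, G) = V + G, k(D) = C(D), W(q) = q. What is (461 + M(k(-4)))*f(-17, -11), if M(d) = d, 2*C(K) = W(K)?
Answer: -12852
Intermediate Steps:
C(K) = K/2
k(D) = D/2
f(V, G) = G + V
(461 + M(k(-4)))*f(-17, -11) = (461 + (½)*(-4))*(-11 - 17) = (461 - 2)*(-28) = 459*(-28) = -12852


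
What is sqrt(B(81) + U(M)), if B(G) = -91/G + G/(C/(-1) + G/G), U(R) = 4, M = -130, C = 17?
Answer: I*sqrt(2833)/36 ≈ 1.4785*I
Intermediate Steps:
B(G) = -91/G - G/16 (B(G) = -91/G + G/(17/(-1) + G/G) = -91/G + G/(17*(-1) + 1) = -91/G + G/(-17 + 1) = -91/G + G/(-16) = -91/G + G*(-1/16) = -91/G - G/16)
sqrt(B(81) + U(M)) = sqrt((-91/81 - 1/16*81) + 4) = sqrt((-91*1/81 - 81/16) + 4) = sqrt((-91/81 - 81/16) + 4) = sqrt(-8017/1296 + 4) = sqrt(-2833/1296) = I*sqrt(2833)/36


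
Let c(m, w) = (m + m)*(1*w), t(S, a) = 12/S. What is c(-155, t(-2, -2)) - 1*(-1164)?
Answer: 3024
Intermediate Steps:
c(m, w) = 2*m*w (c(m, w) = (2*m)*w = 2*m*w)
c(-155, t(-2, -2)) - 1*(-1164) = 2*(-155)*(12/(-2)) - 1*(-1164) = 2*(-155)*(12*(-½)) + 1164 = 2*(-155)*(-6) + 1164 = 1860 + 1164 = 3024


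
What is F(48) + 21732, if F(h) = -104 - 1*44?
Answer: 21584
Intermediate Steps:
F(h) = -148 (F(h) = -104 - 44 = -148)
F(48) + 21732 = -148 + 21732 = 21584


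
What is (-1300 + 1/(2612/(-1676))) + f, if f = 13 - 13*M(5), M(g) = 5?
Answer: -883275/653 ≈ -1352.6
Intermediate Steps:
f = -52 (f = 13 - 13*5 = 13 - 65 = -52)
(-1300 + 1/(2612/(-1676))) + f = (-1300 + 1/(2612/(-1676))) - 52 = (-1300 + 1/(2612*(-1/1676))) - 52 = (-1300 + 1/(-653/419)) - 52 = (-1300 - 419/653) - 52 = -849319/653 - 52 = -883275/653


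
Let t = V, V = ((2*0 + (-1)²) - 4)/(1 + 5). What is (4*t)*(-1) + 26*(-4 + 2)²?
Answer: 106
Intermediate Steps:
V = -½ (V = ((0 + 1) - 4)/6 = (1 - 4)*(⅙) = -3*⅙ = -½ ≈ -0.50000)
t = -½ ≈ -0.50000
(4*t)*(-1) + 26*(-4 + 2)² = (4*(-½))*(-1) + 26*(-4 + 2)² = -2*(-1) + 26*(-2)² = 2 + 26*4 = 2 + 104 = 106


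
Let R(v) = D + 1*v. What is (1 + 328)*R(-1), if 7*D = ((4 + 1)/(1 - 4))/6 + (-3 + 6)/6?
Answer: -2867/9 ≈ -318.56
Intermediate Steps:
D = 2/63 (D = (((4 + 1)/(1 - 4))/6 + (-3 + 6)/6)/7 = ((5/(-3))*(⅙) + 3*(⅙))/7 = ((5*(-⅓))*(⅙) + ½)/7 = (-5/3*⅙ + ½)/7 = (-5/18 + ½)/7 = (⅐)*(2/9) = 2/63 ≈ 0.031746)
R(v) = 2/63 + v (R(v) = 2/63 + 1*v = 2/63 + v)
(1 + 328)*R(-1) = (1 + 328)*(2/63 - 1) = 329*(-61/63) = -2867/9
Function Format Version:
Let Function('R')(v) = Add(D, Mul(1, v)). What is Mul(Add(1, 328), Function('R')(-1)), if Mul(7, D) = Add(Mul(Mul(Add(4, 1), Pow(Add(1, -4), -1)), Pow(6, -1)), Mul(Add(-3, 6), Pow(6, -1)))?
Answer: Rational(-2867, 9) ≈ -318.56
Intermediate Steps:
D = Rational(2, 63) (D = Mul(Rational(1, 7), Add(Mul(Mul(Add(4, 1), Pow(Add(1, -4), -1)), Pow(6, -1)), Mul(Add(-3, 6), Pow(6, -1)))) = Mul(Rational(1, 7), Add(Mul(Mul(5, Pow(-3, -1)), Rational(1, 6)), Mul(3, Rational(1, 6)))) = Mul(Rational(1, 7), Add(Mul(Mul(5, Rational(-1, 3)), Rational(1, 6)), Rational(1, 2))) = Mul(Rational(1, 7), Add(Mul(Rational(-5, 3), Rational(1, 6)), Rational(1, 2))) = Mul(Rational(1, 7), Add(Rational(-5, 18), Rational(1, 2))) = Mul(Rational(1, 7), Rational(2, 9)) = Rational(2, 63) ≈ 0.031746)
Function('R')(v) = Add(Rational(2, 63), v) (Function('R')(v) = Add(Rational(2, 63), Mul(1, v)) = Add(Rational(2, 63), v))
Mul(Add(1, 328), Function('R')(-1)) = Mul(Add(1, 328), Add(Rational(2, 63), -1)) = Mul(329, Rational(-61, 63)) = Rational(-2867, 9)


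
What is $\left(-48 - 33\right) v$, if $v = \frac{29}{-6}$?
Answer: $\frac{783}{2} \approx 391.5$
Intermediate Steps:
$v = - \frac{29}{6}$ ($v = 29 \left(- \frac{1}{6}\right) = - \frac{29}{6} \approx -4.8333$)
$\left(-48 - 33\right) v = \left(-48 - 33\right) \left(- \frac{29}{6}\right) = \left(-81\right) \left(- \frac{29}{6}\right) = \frac{783}{2}$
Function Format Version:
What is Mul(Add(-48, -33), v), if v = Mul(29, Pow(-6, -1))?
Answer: Rational(783, 2) ≈ 391.50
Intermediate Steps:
v = Rational(-29, 6) (v = Mul(29, Rational(-1, 6)) = Rational(-29, 6) ≈ -4.8333)
Mul(Add(-48, -33), v) = Mul(Add(-48, -33), Rational(-29, 6)) = Mul(-81, Rational(-29, 6)) = Rational(783, 2)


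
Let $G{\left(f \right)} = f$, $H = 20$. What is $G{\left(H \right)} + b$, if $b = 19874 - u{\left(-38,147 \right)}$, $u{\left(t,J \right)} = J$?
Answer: $19747$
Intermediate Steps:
$b = 19727$ ($b = 19874 - 147 = 19727$)
$G{\left(H \right)} + b = 20 + 19727 = 19747$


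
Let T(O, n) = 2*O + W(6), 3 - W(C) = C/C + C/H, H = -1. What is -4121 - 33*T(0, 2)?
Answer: -4385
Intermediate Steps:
W(C) = 2 + C (W(C) = 3 - (C/C + C/(-1)) = 3 - (1 + C*(-1)) = 3 - (1 - C) = 3 + (-1 + C) = 2 + C)
T(O, n) = 8 + 2*O (T(O, n) = 2*O + (2 + 6) = 2*O + 8 = 8 + 2*O)
-4121 - 33*T(0, 2) = -4121 - 33*(8 + 2*0) = -4121 - 33*(8 + 0) = -4121 - 33*8 = -4121 - 1*264 = -4121 - 264 = -4385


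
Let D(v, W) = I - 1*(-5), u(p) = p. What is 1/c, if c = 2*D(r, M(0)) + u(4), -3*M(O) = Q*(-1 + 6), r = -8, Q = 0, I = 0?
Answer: 1/14 ≈ 0.071429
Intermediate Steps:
M(O) = 0 (M(O) = -0*(-1 + 6) = -0*5 = -⅓*0 = 0)
D(v, W) = 5 (D(v, W) = 0 - 1*(-5) = 0 + 5 = 5)
c = 14 (c = 2*5 + 4 = 10 + 4 = 14)
1/c = 1/14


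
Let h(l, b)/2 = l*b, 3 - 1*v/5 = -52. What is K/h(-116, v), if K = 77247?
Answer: -77247/63800 ≈ -1.2108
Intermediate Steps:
v = 275 (v = 15 - 5*(-52) = 15 + 260 = 275)
h(l, b) = 2*b*l (h(l, b) = 2*(l*b) = 2*(b*l) = 2*b*l)
K/h(-116, v) = 77247/((2*275*(-116))) = 77247/(-63800) = 77247*(-1/63800) = -77247/63800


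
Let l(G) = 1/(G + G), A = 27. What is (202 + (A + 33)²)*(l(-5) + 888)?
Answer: 16878979/5 ≈ 3.3758e+6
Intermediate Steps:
l(G) = 1/(2*G)
(202 + (A + 33)²)*(l(-5) + 888) = (202 + (27 + 33)²)*((½)/(-5) + 888) = (202 + 60²)*((½)*(-⅕) + 888) = (202 + 3600)*(-⅒ + 888) = 3802*(8879/10) = 16878979/5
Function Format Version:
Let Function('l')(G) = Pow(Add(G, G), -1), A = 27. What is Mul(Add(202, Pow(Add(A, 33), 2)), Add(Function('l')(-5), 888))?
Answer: Rational(16878979, 5) ≈ 3.3758e+6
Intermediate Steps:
Function('l')(G) = Mul(Rational(1, 2), Pow(G, -1)) (Function('l')(G) = Pow(Mul(2, G), -1) = Mul(Rational(1, 2), Pow(G, -1)))
Mul(Add(202, Pow(Add(A, 33), 2)), Add(Function('l')(-5), 888)) = Mul(Add(202, Pow(Add(27, 33), 2)), Add(Mul(Rational(1, 2), Pow(-5, -1)), 888)) = Mul(Add(202, Pow(60, 2)), Add(Mul(Rational(1, 2), Rational(-1, 5)), 888)) = Mul(Add(202, 3600), Add(Rational(-1, 10), 888)) = Mul(3802, Rational(8879, 10)) = Rational(16878979, 5)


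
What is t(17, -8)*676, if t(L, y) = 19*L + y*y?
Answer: 261612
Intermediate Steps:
t(L, y) = y² + 19*L (t(L, y) = 19*L + y² = y² + 19*L)
t(17, -8)*676 = ((-8)² + 19*17)*676 = (64 + 323)*676 = 387*676 = 261612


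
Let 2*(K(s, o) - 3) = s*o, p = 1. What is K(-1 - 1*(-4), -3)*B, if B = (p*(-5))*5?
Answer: 75/2 ≈ 37.500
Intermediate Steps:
K(s, o) = 3 + o*s/2 (K(s, o) = 3 + (s*o)/2 = 3 + (o*s)/2 = 3 + o*s/2)
B = -25 (B = (1*(-5))*5 = -5*5 = -25)
K(-1 - 1*(-4), -3)*B = (3 + (½)*(-3)*(-1 - 1*(-4)))*(-25) = (3 + (½)*(-3)*(-1 + 4))*(-25) = (3 + (½)*(-3)*3)*(-25) = (3 - 9/2)*(-25) = -3/2*(-25) = 75/2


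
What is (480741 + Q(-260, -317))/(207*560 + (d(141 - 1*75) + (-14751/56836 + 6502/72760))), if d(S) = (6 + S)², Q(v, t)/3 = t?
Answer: 124007343840900/31300702944397 ≈ 3.9618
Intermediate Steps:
Q(v, t) = 3*t
(480741 + Q(-260, -317))/(207*560 + (d(141 - 1*75) + (-14751/56836 + 6502/72760))) = (480741 + 3*(-317))/(207*560 + ((6 + (141 - 1*75))² + (-14751/56836 + 6502/72760))) = (480741 - 951)/(115920 + ((6 + (141 - 75))² + (-14751*1/56836 + 6502*(1/72760)))) = 479790/(115920 + ((6 + 66)² + (-14751/56836 + 3251/36380))) = 479790/(115920 + (72² - 43983443/258461710)) = 479790/(115920 + (5184 - 43983443/258461710)) = 479790/(115920 + 1339821521197/258461710) = 479790/(31300702944397/258461710) = 479790*(258461710/31300702944397) = 124007343840900/31300702944397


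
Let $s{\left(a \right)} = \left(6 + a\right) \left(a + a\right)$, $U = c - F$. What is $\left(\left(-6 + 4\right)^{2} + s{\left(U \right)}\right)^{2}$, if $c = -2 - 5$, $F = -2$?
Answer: $36$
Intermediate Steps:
$c = -7$ ($c = -2 - 5 = -7$)
$U = -5$ ($U = -7 - -2 = -7 + 2 = -5$)
$s{\left(a \right)} = 2 a \left(6 + a\right)$ ($s{\left(a \right)} = \left(6 + a\right) 2 a = 2 a \left(6 + a\right)$)
$\left(\left(-6 + 4\right)^{2} + s{\left(U \right)}\right)^{2} = \left(\left(-6 + 4\right)^{2} + 2 \left(-5\right) \left(6 - 5\right)\right)^{2} = \left(\left(-2\right)^{2} + 2 \left(-5\right) 1\right)^{2} = \left(4 - 10\right)^{2} = \left(-6\right)^{2} = 36$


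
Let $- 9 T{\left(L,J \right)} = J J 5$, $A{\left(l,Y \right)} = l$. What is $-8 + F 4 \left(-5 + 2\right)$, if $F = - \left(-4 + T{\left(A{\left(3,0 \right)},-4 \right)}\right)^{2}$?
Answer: $\frac{53608}{27} \approx 1985.5$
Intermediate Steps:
$T{\left(L,J \right)} = - \frac{5 J^{2}}{9}$ ($T{\left(L,J \right)} = - \frac{J J 5}{9} = - \frac{J^{2} \cdot 5}{9} = - \frac{5 J^{2}}{9}$)
$F = - \frac{13456}{81}$ ($F = - \left(-4 - \frac{5 \left(-4\right)^{2}}{9}\right)^{2} = - \left(-4 - \frac{80}{9}\right)^{2} = - \left(- \frac{116}{9}\right)^{2} = \left(-1\right) \frac{13456}{81} = - \frac{13456}{81} \approx -166.12$)
$-8 + F 4 \left(-5 + 2\right) = -8 - \frac{13456 \cdot 4 \left(-5 + 2\right)}{81} = -8 - \frac{13456 \cdot 4 \left(-3\right)}{81} = -8 - - \frac{53824}{27} = -8 + \frac{53824}{27} = \frac{53608}{27}$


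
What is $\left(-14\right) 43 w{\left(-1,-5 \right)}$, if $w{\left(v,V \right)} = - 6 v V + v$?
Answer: $18662$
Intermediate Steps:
$w{\left(v,V \right)} = v - 6 V v$ ($w{\left(v,V \right)} = - 6 V v + v = v - 6 V v$)
$\left(-14\right) 43 w{\left(-1,-5 \right)} = \left(-14\right) 43 \left(- (1 - -30)\right) = - 602 \left(- (1 + 30)\right) = - 602 \left(\left(-1\right) 31\right) = \left(-602\right) \left(-31\right) = 18662$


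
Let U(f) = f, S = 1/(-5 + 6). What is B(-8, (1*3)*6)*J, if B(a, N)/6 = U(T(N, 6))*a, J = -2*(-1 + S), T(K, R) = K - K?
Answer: 0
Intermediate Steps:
S = 1 (S = 1/1 = 1)
T(K, R) = 0
J = 0 (J = -2*(-1 + 1) = -2*0 = 0)
B(a, N) = 0 (B(a, N) = 6*(0*a) = 6*0 = 0)
B(-8, (1*3)*6)*J = 0*0 = 0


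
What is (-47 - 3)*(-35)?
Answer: 1750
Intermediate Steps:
(-47 - 3)*(-35) = -50*(-35) = 1750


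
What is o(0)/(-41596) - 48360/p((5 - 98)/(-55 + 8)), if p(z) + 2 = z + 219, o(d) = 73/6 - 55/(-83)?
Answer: -4574734469/20714808 ≈ -220.84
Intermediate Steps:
o(d) = 6389/498 (o(d) = 73*(⅙) - 55*(-1/83) = 73/6 + 55/83 = 6389/498)
p(z) = 217 + z (p(z) = -2 + (z + 219) = -2 + (219 + z) = 217 + z)
o(0)/(-41596) - 48360/p((5 - 98)/(-55 + 8)) = (6389/498)/(-41596) - 48360/(217 + (5 - 98)/(-55 + 8)) = (6389/498)*(-1/41596) - 48360/(217 - 93/(-47)) = -6389/20714808 - 48360/(217 - 93*(-1/47)) = -6389/20714808 - 48360/(217 + 93/47) = -6389/20714808 - 48360/10292/47 = -6389/20714808 - 48360*47/10292 = -6389/20714808 - 18330/83 = -4574734469/20714808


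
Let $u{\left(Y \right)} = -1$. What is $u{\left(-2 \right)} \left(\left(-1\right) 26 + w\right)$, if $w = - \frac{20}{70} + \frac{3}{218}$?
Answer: $\frac{40091}{1526} \approx 26.272$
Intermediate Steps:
$w = - \frac{415}{1526}$ ($w = \left(-20\right) \frac{1}{70} + 3 \cdot \frac{1}{218} = - \frac{2}{7} + \frac{3}{218} = - \frac{415}{1526} \approx -0.27195$)
$u{\left(-2 \right)} \left(\left(-1\right) 26 + w\right) = - (\left(-1\right) 26 - \frac{415}{1526}) = - (-26 - \frac{415}{1526}) = \left(-1\right) \left(- \frac{40091}{1526}\right) = \frac{40091}{1526}$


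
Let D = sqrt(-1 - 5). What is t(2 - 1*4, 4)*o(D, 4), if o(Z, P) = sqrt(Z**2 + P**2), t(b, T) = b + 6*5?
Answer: 28*sqrt(10) ≈ 88.544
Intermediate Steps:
t(b, T) = 30 + b (t(b, T) = b + 30 = 30 + b)
D = I*sqrt(6) (D = sqrt(-6) = I*sqrt(6) ≈ 2.4495*I)
o(Z, P) = sqrt(P**2 + Z**2)
t(2 - 1*4, 4)*o(D, 4) = (30 + (2 - 1*4))*sqrt(4**2 + (I*sqrt(6))**2) = (30 + (2 - 4))*sqrt(16 - 6) = (30 - 2)*sqrt(10) = 28*sqrt(10)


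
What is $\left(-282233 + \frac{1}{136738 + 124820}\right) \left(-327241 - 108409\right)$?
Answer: $\frac{16079906632506725}{130779} \approx 1.2295 \cdot 10^{11}$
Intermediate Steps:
$\left(-282233 + \frac{1}{136738 + 124820}\right) \left(-327241 - 108409\right) = \left(-282233 + \frac{1}{261558}\right) \left(-435650\right) = \left(- \frac{73820299013}{261558}\right) \left(-435650\right) = \frac{16079906632506725}{130779}$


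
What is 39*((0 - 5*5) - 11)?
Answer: -1404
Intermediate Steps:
39*((0 - 5*5) - 11) = 39*((0 - 25) - 11) = 39*(-25 - 11) = 39*(-36) = -1404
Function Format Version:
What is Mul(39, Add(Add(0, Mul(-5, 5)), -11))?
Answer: -1404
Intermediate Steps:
Mul(39, Add(Add(0, Mul(-5, 5)), -11)) = Mul(39, Add(Add(0, -25), -11)) = Mul(39, Add(-25, -11)) = Mul(39, -36) = -1404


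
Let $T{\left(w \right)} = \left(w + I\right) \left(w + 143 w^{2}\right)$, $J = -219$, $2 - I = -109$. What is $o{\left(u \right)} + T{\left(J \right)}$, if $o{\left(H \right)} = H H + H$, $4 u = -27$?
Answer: $- \frac{11850975891}{16} \approx -7.4069 \cdot 10^{8}$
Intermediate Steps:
$u = - \frac{27}{4}$ ($u = \frac{1}{4} \left(-27\right) = - \frac{27}{4} \approx -6.75$)
$I = 111$ ($I = 2 - -109 = 2 + 109 = 111$)
$o{\left(H \right)} = H + H^{2}$ ($o{\left(H \right)} = H^{2} + H = H + H^{2}$)
$T{\left(w \right)} = \left(111 + w\right) \left(w + 143 w^{2}\right)$ ($T{\left(w \right)} = \left(w + 111\right) \left(w + 143 w^{2}\right) = \left(111 + w\right) \left(w + 143 w^{2}\right)$)
$o{\left(u \right)} + T{\left(J \right)} = - \frac{27 \left(1 - \frac{27}{4}\right)}{4} - 219 \left(111 + 143 \left(-219\right)^{2} + 15874 \left(-219\right)\right) = \left(- \frac{27}{4}\right) \left(- \frac{23}{4}\right) - 219 \left(111 + 143 \cdot 47961 - 3476406\right) = \frac{621}{16} - 219 \left(111 + 6858423 - 3476406\right) = \frac{621}{16} - 740686032 = - \frac{11850975891}{16}$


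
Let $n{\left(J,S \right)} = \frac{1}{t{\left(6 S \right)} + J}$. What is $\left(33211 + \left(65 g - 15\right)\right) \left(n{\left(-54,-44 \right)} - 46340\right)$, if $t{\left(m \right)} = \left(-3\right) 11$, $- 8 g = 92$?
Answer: $- \frac{261637512157}{174} \approx -1.5037 \cdot 10^{9}$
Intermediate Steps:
$g = - \frac{23}{2}$ ($g = \left(- \frac{1}{8}\right) 92 = - \frac{23}{2} \approx -11.5$)
$t{\left(m \right)} = -33$
$n{\left(J,S \right)} = \frac{1}{-33 + J}$
$\left(33211 + \left(65 g - 15\right)\right) \left(n{\left(-54,-44 \right)} - 46340\right) = \left(33211 + \left(65 \left(- \frac{23}{2}\right) - 15\right)\right) \left(\frac{1}{-33 - 54} - 46340\right) = \left(33211 - \frac{1525}{2}\right) \left(\frac{1}{-87} - 46340\right) = \left(33211 - \frac{1525}{2}\right) \left(- \frac{1}{87} - 46340\right) = \frac{64897}{2} \left(- \frac{4031581}{87}\right) = - \frac{261637512157}{174}$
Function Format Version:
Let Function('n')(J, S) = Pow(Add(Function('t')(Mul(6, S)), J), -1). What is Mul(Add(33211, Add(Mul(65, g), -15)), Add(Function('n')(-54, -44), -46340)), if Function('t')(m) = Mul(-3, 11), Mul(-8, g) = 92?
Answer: Rational(-261637512157, 174) ≈ -1.5037e+9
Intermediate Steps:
g = Rational(-23, 2) (g = Mul(Rational(-1, 8), 92) = Rational(-23, 2) ≈ -11.500)
Function('t')(m) = -33
Function('n')(J, S) = Pow(Add(-33, J), -1)
Mul(Add(33211, Add(Mul(65, g), -15)), Add(Function('n')(-54, -44), -46340)) = Mul(Add(33211, Add(Mul(65, Rational(-23, 2)), -15)), Add(Pow(Add(-33, -54), -1), -46340)) = Mul(Add(33211, Add(Rational(-1495, 2), -15)), Add(Pow(-87, -1), -46340)) = Mul(Add(33211, Rational(-1525, 2)), Add(Rational(-1, 87), -46340)) = Mul(Rational(64897, 2), Rational(-4031581, 87)) = Rational(-261637512157, 174)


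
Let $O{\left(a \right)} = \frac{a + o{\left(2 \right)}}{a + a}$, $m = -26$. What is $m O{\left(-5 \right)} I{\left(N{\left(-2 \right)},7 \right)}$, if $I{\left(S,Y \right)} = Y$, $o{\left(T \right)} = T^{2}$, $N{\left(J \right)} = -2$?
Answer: $- \frac{91}{5} \approx -18.2$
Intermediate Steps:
$O{\left(a \right)} = \frac{4 + a}{2 a}$ ($O{\left(a \right)} = \frac{a + 2^{2}}{a + a} = \frac{a + 4}{2 a} = \left(4 + a\right) \frac{1}{2 a} = \frac{4 + a}{2 a}$)
$m O{\left(-5 \right)} I{\left(N{\left(-2 \right)},7 \right)} = - 26 \frac{4 - 5}{2 \left(-5\right)} 7 = - 26 \cdot \frac{1}{2} \left(- \frac{1}{5}\right) \left(-1\right) 7 = \left(-26\right) \frac{1}{10} \cdot 7 = \left(- \frac{13}{5}\right) 7 = - \frac{91}{5}$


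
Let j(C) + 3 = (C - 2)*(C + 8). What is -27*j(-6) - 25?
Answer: 488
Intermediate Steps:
j(C) = -3 + (-2 + C)*(8 + C) (j(C) = -3 + (C - 2)*(C + 8) = -3 + (-2 + C)*(8 + C))
-27*j(-6) - 25 = -27*(-19 + (-6)**2 + 6*(-6)) - 25 = -27*(-19 + 36 - 36) - 25 = -27*(-19) - 25 = 513 - 25 = 488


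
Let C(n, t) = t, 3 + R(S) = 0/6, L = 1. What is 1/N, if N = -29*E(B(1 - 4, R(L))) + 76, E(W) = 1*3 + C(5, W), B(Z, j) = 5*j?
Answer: 1/424 ≈ 0.0023585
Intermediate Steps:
R(S) = -3 (R(S) = -3 + 0/6 = -3 + 0*(⅙) = -3 + 0 = -3)
E(W) = 3 + W (E(W) = 1*3 + W = 3 + W)
N = 424 (N = -29*(3 + 5*(-3)) + 76 = -29*(3 - 15) + 76 = -29*(-12) + 76 = 348 + 76 = 424)
1/N = 1/424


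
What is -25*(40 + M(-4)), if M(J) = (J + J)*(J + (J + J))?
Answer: -3400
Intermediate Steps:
M(J) = 6*J**2 (M(J) = (2*J)*(J + 2*J) = (2*J)*(3*J) = 6*J**2)
-25*(40 + M(-4)) = -25*(40 + 6*(-4)**2) = -25*(40 + 6*16) = -25*(40 + 96) = -25*136 = -3400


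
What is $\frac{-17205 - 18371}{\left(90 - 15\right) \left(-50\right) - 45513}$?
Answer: $\frac{35576}{49263} \approx 0.72217$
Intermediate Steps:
$\frac{-17205 - 18371}{\left(90 - 15\right) \left(-50\right) - 45513} = - \frac{35576}{75 \left(-50\right) - 45513} = - \frac{35576}{-3750 - 45513} = - \frac{35576}{-49263} = \left(-35576\right) \left(- \frac{1}{49263}\right) = \frac{35576}{49263}$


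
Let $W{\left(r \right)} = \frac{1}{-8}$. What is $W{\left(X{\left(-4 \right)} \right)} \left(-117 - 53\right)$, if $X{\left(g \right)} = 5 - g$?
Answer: $\frac{85}{4} \approx 21.25$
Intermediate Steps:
$W{\left(r \right)} = - \frac{1}{8}$
$W{\left(X{\left(-4 \right)} \right)} \left(-117 - 53\right) = - \frac{-117 - 53}{8} = \left(- \frac{1}{8}\right) \left(-170\right) = \frac{85}{4}$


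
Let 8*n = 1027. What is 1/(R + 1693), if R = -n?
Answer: 8/12517 ≈ 0.00063913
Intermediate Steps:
n = 1027/8 (n = (1/8)*1027 = 1027/8 ≈ 128.38)
R = -1027/8 (R = -1*1027/8 = -1027/8 ≈ -128.38)
1/(R + 1693) = 1/(-1027/8 + 1693) = 1/(12517/8) = 8/12517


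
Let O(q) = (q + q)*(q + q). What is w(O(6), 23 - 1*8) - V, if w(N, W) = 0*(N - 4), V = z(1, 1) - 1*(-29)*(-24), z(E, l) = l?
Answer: 695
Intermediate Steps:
O(q) = 4*q² (O(q) = (2*q)*(2*q) = 4*q²)
V = -695 (V = 1 - 1*(-29)*(-24) = 1 + 29*(-24) = 1 - 696 = -695)
w(N, W) = 0 (w(N, W) = 0*(-4 + N) = 0)
w(O(6), 23 - 1*8) - V = 0 - 1*(-695) = 0 + 695 = 695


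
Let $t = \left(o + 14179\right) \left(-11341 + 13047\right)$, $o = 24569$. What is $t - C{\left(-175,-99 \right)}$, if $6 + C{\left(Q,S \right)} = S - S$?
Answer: $66104094$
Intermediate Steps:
$C{\left(Q,S \right)} = -6$ ($C{\left(Q,S \right)} = -6 + \left(S - S\right) = -6 + 0 = -6$)
$t = 66104088$ ($t = \left(24569 + 14179\right) \left(-11341 + 13047\right) = 38748 \cdot 1706 = 66104088$)
$t - C{\left(-175,-99 \right)} = 66104088 - -6 = 66104088 + 6 = 66104094$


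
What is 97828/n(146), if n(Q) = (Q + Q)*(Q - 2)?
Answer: 24457/10512 ≈ 2.3266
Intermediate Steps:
n(Q) = 2*Q*(-2 + Q) (n(Q) = (2*Q)*(-2 + Q) = 2*Q*(-2 + Q))
97828/n(146) = 97828/((2*146*(-2 + 146))) = 97828/((2*146*144)) = 97828/42048 = 97828*(1/42048) = 24457/10512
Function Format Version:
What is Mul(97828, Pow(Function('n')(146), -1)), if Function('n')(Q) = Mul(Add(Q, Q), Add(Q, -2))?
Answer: Rational(24457, 10512) ≈ 2.3266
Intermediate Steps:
Function('n')(Q) = Mul(2, Q, Add(-2, Q)) (Function('n')(Q) = Mul(Mul(2, Q), Add(-2, Q)) = Mul(2, Q, Add(-2, Q)))
Mul(97828, Pow(Function('n')(146), -1)) = Mul(97828, Pow(Mul(2, 146, Add(-2, 146)), -1)) = Mul(97828, Pow(Mul(2, 146, 144), -1)) = Mul(97828, Pow(42048, -1)) = Mul(97828, Rational(1, 42048)) = Rational(24457, 10512)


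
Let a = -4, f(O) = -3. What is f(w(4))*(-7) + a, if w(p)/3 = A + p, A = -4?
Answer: 17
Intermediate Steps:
w(p) = -12 + 3*p (w(p) = 3*(-4 + p) = -12 + 3*p)
f(w(4))*(-7) + a = -3*(-7) - 4 = 21 - 4 = 17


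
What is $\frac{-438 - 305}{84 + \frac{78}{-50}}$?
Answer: $- \frac{18575}{2061} \approx -9.0126$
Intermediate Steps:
$\frac{-438 - 305}{84 + \frac{78}{-50}} = \frac{-438 - 305}{84 + 78 \left(- \frac{1}{50}\right)} = \frac{-438 - 305}{84 - \frac{39}{25}} = - \frac{743}{\frac{2061}{25}} = \left(-743\right) \frac{25}{2061} = - \frac{18575}{2061}$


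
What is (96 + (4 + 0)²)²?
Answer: 12544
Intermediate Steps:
(96 + (4 + 0)²)² = (96 + 4²)² = (96 + 16)² = 112² = 12544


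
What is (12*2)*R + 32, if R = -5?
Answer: -88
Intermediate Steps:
(12*2)*R + 32 = (12*2)*(-5) + 32 = 24*(-5) + 32 = -120 + 32 = -88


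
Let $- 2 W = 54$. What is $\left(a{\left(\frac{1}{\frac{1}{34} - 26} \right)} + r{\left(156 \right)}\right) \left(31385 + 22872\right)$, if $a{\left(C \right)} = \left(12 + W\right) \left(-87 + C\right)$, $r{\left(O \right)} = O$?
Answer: $\frac{70022619261}{883} \approx 7.9301 \cdot 10^{7}$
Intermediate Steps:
$W = -27$ ($W = \left(- \frac{1}{2}\right) 54 = -27$)
$a{\left(C \right)} = 1305 - 15 C$ ($a{\left(C \right)} = \left(12 - 27\right) \left(-87 + C\right) = - 15 \left(-87 + C\right) = 1305 - 15 C$)
$\left(a{\left(\frac{1}{\frac{1}{34} - 26} \right)} + r{\left(156 \right)}\right) \left(31385 + 22872\right) = \left(\left(1305 - \frac{15}{\frac{1}{34} - 26}\right) + 156\right) \left(31385 + 22872\right) = \left(\left(1305 - \frac{15}{\frac{1}{34} - 26}\right) + 156\right) 54257 = \left(\left(1305 - \frac{15}{- \frac{883}{34}}\right) + 156\right) 54257 = \left(\left(1305 - - \frac{510}{883}\right) + 156\right) 54257 = \left(\left(1305 + \frac{510}{883}\right) + 156\right) 54257 = \left(\frac{1152825}{883} + 156\right) 54257 = \frac{1290573}{883} \cdot 54257 = \frac{70022619261}{883}$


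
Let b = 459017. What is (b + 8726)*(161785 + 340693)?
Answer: 235030567154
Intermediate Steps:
(b + 8726)*(161785 + 340693) = (459017 + 8726)*(161785 + 340693) = 467743*502478 = 235030567154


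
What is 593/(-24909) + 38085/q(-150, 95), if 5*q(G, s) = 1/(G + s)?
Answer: -260881298468/24909 ≈ -1.0473e+7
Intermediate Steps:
q(G, s) = 1/(5*(G + s))
593/(-24909) + 38085/q(-150, 95) = 593/(-24909) + 38085/((1/(5*(-150 + 95)))) = 593*(-1/24909) + 38085/(((1/5)/(-55))) = -593/24909 + 38085/(((1/5)*(-1/55))) = -593/24909 + 38085/(-1/275) = -593/24909 + 38085*(-275) = -593/24909 - 10473375 = -260881298468/24909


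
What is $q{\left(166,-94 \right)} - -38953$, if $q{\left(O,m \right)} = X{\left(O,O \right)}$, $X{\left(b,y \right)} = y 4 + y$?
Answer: $39783$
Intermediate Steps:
$X{\left(b,y \right)} = 5 y$ ($X{\left(b,y \right)} = 4 y + y = 5 y$)
$q{\left(O,m \right)} = 5 O$
$q{\left(166,-94 \right)} - -38953 = 5 \cdot 166 - -38953 = 830 + 38953 = 39783$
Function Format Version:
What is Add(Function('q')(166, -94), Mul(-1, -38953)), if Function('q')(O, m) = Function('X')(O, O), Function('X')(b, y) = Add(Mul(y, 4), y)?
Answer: 39783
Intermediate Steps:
Function('X')(b, y) = Mul(5, y) (Function('X')(b, y) = Add(Mul(4, y), y) = Mul(5, y))
Function('q')(O, m) = Mul(5, O)
Add(Function('q')(166, -94), Mul(-1, -38953)) = Add(Mul(5, 166), Mul(-1, -38953)) = Add(830, 38953) = 39783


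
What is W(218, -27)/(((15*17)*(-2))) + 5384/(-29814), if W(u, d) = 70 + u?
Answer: -944356/1267095 ≈ -0.74529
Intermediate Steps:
W(218, -27)/(((15*17)*(-2))) + 5384/(-29814) = (70 + 218)/(((15*17)*(-2))) + 5384/(-29814) = 288/((255*(-2))) + 5384*(-1/29814) = 288/(-510) - 2692/14907 = 288*(-1/510) - 2692/14907 = -48/85 - 2692/14907 = -944356/1267095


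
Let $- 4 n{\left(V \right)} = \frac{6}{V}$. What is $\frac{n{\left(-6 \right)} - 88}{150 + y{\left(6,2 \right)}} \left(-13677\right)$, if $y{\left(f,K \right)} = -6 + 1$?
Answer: $\frac{4800627}{580} \approx 8276.9$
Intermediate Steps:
$y{\left(f,K \right)} = -5$
$n{\left(V \right)} = - \frac{3}{2 V}$ ($n{\left(V \right)} = - \frac{6 \frac{1}{V}}{4} = - \frac{3}{2 V}$)
$\frac{n{\left(-6 \right)} - 88}{150 + y{\left(6,2 \right)}} \left(-13677\right) = \frac{- \frac{3}{2 \left(-6\right)} - 88}{150 - 5} \left(-13677\right) = \frac{\left(- \frac{3}{2}\right) \left(- \frac{1}{6}\right) - 88}{145} \left(-13677\right) = \left(\frac{1}{4} - 88\right) \frac{1}{145} \left(-13677\right) = \left(- \frac{351}{4}\right) \frac{1}{145} \left(-13677\right) = \left(- \frac{351}{580}\right) \left(-13677\right) = \frac{4800627}{580}$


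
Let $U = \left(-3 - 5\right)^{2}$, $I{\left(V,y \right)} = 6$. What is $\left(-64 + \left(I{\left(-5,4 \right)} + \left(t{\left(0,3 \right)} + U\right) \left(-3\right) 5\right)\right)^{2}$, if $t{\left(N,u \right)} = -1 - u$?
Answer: $917764$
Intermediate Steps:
$U = 64$ ($U = \left(-8\right)^{2} = 64$)
$\left(-64 + \left(I{\left(-5,4 \right)} + \left(t{\left(0,3 \right)} + U\right) \left(-3\right) 5\right)\right)^{2} = \left(-64 + \left(6 + \left(\left(-1 - 3\right) + 64\right) \left(-3\right) 5\right)\right)^{2} = \left(-64 + \left(6 + \left(-4 + 64\right) \left(-3\right) 5\right)\right)^{2} = \left(-64 + \left(6 + 60 \left(-3\right) 5\right)\right)^{2} = \left(-64 + \left(6 - 900\right)\right)^{2} = \left(-64 - 894\right)^{2} = \left(-958\right)^{2} = 917764$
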